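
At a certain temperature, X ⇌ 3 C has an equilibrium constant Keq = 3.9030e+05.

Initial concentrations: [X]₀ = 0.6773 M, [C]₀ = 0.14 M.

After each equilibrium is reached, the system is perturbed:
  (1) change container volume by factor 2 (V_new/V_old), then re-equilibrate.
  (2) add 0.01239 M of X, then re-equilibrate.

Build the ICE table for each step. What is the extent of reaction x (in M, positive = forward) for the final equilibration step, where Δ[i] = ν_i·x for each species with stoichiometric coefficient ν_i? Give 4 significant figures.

Q₀ = 0.004051 vs Keq = 3.9030e+05 ⇒ Q<K, forward
Step 1:
                    X           C
  Initial      0.6773        0.14
  Change      -0.6773       2.032
  Equil    2.6247e-05       2.172
  solve Keq expr → x = 0.6773; check Q = 3.9030e+05
Then change container volume by factor 2 (V_new/V_old).
Step 2:
                    X           C
  Initial  1.3123e-05       1.086
  Change  -9.8422e-06  2.9527e-05
  Equil    3.2811e-06       1.086
  solve Keq expr → x = 9.8422e-06; check Q = 3.9030e+05
Then add 0.01239 M of X.
Step 3:
                    X           C
  Initial     0.01239       1.086
  Change     -0.01239     0.03717
  Equil    3.6297e-06       1.123
  solve Keq expr → x = 0.01239; check Q = 3.9030e+05

x = 0.01239 M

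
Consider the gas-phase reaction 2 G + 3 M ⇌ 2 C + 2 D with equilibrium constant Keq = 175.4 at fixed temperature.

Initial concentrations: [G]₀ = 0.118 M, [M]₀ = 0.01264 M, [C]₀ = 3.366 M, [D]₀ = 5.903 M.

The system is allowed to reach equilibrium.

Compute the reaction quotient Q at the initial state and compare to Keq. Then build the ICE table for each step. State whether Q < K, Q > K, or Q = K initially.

Q₀ = 1.4040e+10 vs Keq = 175.4 ⇒ Q>K, reverse
Step 1:
                   G          M          C          D
  Initial      0.118    0.01264      3.366      5.903
  Change      0.7408      1.111    -0.7408    -0.7408
  Equil       0.8588      1.124      2.625      5.162
  solve Keq expr → x = -0.3704; check Q = 175.4

Q₀ = 1.4040e+10; Q > K (proceeds reverse)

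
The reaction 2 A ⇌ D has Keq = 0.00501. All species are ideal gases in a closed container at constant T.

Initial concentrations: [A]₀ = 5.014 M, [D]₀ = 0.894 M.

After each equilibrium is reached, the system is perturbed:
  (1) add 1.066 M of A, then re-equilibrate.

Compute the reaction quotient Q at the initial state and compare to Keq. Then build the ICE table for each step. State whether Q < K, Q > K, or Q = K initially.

Q₀ = 0.03556; Q > K (proceeds reverse)

Q₀ = 0.03556 vs Keq = 0.00501 ⇒ Q>K, reverse
Step 1:
                  A         D
  Initial     5.014     0.894
  Change      1.379   -0.6893
  Equil       6.393    0.2047
  solve Keq expr → x = -0.6893; check Q = 0.00501
Then add 1.066 M of A.
Step 2:
                  A         D
  Initial     7.459    0.2047
  Change    -0.1289   0.06443
  Equil        7.33    0.2692
  solve Keq expr → x = 0.06443; check Q = 0.00501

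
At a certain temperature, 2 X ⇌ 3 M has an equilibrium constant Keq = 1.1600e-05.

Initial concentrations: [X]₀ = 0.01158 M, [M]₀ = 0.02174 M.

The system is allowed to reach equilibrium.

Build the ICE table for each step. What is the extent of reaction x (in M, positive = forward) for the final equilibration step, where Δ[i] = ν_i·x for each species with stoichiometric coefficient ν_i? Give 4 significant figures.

x = -0.006605 M

Q₀ = 0.07662 vs Keq = 1.1600e-05 ⇒ Q>K, reverse
Step 1:
                    X           M
  init        0.01158     0.02174
  Δ           0.01321    -0.01982
  eq          0.02479    0.001925
  solve Keq expr → x = -0.006605; check Q = 1.1600e-05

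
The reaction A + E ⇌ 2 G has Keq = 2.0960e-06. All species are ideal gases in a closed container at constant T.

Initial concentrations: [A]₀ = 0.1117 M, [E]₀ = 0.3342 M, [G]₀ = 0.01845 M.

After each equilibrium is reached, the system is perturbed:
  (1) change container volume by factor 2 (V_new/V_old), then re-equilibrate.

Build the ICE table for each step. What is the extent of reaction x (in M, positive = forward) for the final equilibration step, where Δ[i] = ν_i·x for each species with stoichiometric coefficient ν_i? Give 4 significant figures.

Q₀ = 0.009119 vs Keq = 2.0960e-06 ⇒ Q>K, reverse
Step 1:
                    A           E           G
  init         0.1117      0.3342     0.01845
  Δ          0.009078    0.009078    -0.01816
  eq           0.1208      0.3433  2.9479e-04
  solve Keq expr → x = -0.009078; check Q = 2.0960e-06
Then change container volume by factor 2 (V_new/V_old).
Step 2:
                    A           E           G
  init        0.06039      0.1716  1.4739e-04
  Δ                 0           0           0
  eq          0.06039      0.1716  1.4739e-04
  solve Keq expr → x = 0; check Q = 2.0960e-06

x = 0 M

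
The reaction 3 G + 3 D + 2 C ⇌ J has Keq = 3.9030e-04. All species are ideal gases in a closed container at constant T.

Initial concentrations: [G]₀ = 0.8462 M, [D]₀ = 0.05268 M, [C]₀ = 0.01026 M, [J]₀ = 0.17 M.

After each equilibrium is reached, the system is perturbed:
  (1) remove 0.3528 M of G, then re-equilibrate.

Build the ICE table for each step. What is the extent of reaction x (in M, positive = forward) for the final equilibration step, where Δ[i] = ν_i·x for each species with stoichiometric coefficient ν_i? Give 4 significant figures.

x = -1.2648e-05 M

Q₀ = 1.8230e+07 vs Keq = 3.9030e-04 ⇒ Q>K, reverse
Step 1:
                   G          D          C          J
  I           0.8462    0.05268    0.01026       0.17
  C           0.5099     0.5099       0.34      -0.17
  E            1.356     0.5626     0.3502 2.1263e-05
  solve Keq expr → x = -0.17; check Q = 3.9030e-04
Then remove 0.3528 M of G.
Step 2:
                   G          D          C          J
  I            1.003     0.5626     0.3502 2.1263e-05
  C       3.7944e-05 3.7944e-05 2.5296e-05 -1.2648e-05
  E            1.003     0.5627     0.3502 8.6149e-06
  solve Keq expr → x = -1.2648e-05; check Q = 3.9030e-04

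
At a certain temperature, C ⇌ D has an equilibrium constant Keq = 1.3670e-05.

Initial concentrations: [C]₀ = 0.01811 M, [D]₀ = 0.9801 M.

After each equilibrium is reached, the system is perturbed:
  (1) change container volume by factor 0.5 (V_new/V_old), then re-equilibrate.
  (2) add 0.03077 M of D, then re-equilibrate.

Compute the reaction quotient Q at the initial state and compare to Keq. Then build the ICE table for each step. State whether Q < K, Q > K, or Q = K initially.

Q₀ = 54.12; Q > K (proceeds reverse)

Q₀ = 54.12 vs Keq = 1.3670e-05 ⇒ Q>K, reverse
Step 1:
                    C           D
  I           0.01811      0.9801
  C            0.9801     -0.9801
  E            0.9982  1.3645e-05
  solve Keq expr → x = -0.9801; check Q = 1.3670e-05
Then change container volume by factor 0.5 (V_new/V_old).
Step 2:
                    C           D
  I             1.996  2.7291e-05
  C                 0           0
  E             1.996  2.7291e-05
  solve Keq expr → x = 0; check Q = 1.3670e-05
Then add 0.03077 M of D.
Step 3:
                    C           D
  I             1.996      0.0308
  C           0.03077    -0.03077
  E             2.027  2.7711e-05
  solve Keq expr → x = -0.03077; check Q = 1.3670e-05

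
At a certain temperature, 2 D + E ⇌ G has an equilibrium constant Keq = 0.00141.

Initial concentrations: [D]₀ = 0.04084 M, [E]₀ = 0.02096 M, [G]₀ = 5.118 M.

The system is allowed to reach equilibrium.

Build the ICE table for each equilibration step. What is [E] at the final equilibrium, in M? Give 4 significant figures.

Q₀ = 1.4640e+05 vs Keq = 0.00141 ⇒ Q>K, reverse
Step 1:
                    D           E           G
  init        0.04084     0.02096       5.118
  Δ             9.144       4.572      -4.572
  eq            9.184       4.593      0.5462
  solve Keq expr → x = -4.572; check Q = 0.00141

[E]_eq = 4.593 M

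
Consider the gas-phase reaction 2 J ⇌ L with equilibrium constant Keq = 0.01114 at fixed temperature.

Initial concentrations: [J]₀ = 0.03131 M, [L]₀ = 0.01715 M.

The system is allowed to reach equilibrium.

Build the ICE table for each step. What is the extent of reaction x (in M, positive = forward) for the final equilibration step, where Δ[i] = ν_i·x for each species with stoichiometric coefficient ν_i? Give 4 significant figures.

x = -0.0171 M

Q₀ = 17.49 vs Keq = 0.01114 ⇒ Q>K, reverse
Step 1:
                  J         L
  init      0.03131   0.01715
  Δ          0.0342   -0.0171
  eq        0.06551 4.7814e-05
  solve Keq expr → x = -0.0171; check Q = 0.01114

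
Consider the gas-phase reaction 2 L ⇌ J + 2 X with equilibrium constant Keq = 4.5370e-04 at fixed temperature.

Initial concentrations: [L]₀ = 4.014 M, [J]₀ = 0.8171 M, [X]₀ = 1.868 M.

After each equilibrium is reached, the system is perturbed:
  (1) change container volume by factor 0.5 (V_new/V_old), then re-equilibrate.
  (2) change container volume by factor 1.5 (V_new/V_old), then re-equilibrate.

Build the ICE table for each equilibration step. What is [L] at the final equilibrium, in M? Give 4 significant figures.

Q₀ = 0.177 vs Keq = 4.5370e-04 ⇒ Q>K, reverse
Step 1:
                   L          J          X
  I            4.014     0.8171      1.868
  C            1.466    -0.7329     -1.466
  E             5.48    0.08421     0.4022
  solve Keq expr → x = -0.7329; check Q = 4.5370e-04
Then change container volume by factor 0.5 (V_new/V_old).
Step 2:
                   L          J          X
  I            10.96     0.1684     0.8044
  C           0.1078   -0.05391    -0.1078
  E            11.07     0.1145     0.6966
  solve Keq expr → x = -0.05391; check Q = 4.5370e-04
Then change container volume by factor 1.5 (V_new/V_old).
Step 3:
                   L          J          X
  I            7.378    0.07634     0.4644
  C         -0.03965    0.01982    0.03965
  E            7.339    0.09617     0.5041
  solve Keq expr → x = 0.01982; check Q = 4.5370e-04

[L]_eq = 7.339 M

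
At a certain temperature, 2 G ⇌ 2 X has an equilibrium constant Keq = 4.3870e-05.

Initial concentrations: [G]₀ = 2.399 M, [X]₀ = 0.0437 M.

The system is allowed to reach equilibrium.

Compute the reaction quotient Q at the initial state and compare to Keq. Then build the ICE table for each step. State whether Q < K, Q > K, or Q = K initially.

Q₀ = 3.3182e-04; Q > K (proceeds reverse)

Q₀ = 3.3182e-04 vs Keq = 4.3870e-05 ⇒ Q>K, reverse
Step 1:
                    G           X
  Initial       2.399      0.0437
  Change      0.02763    -0.02763
  Equil         2.427     0.01607
  solve Keq expr → x = -0.01381; check Q = 4.3870e-05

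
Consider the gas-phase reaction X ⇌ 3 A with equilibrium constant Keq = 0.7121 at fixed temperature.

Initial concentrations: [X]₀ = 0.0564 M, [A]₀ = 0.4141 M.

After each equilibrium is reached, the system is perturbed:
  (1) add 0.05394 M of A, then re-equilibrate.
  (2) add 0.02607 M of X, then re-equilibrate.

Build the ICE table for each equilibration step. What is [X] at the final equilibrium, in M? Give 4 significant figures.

Q₀ = 1.259 vs Keq = 0.7121 ⇒ Q>K, reverse
Step 1:
                   X          A
  init        0.0564     0.4141
  Δ          0.01471   -0.04414
  eq         0.07111       0.37
  solve Keq expr → x = -0.01471; check Q = 0.7121
Then add 0.05394 M of A.
Step 2:
                   X          A
  init       0.07111     0.4239
  Δ          0.01161   -0.03482
  eq         0.08272     0.3891
  solve Keq expr → x = -0.01161; check Q = 0.7121
Then add 0.02607 M of X.
Step 3:
                   X          A
  init        0.1088     0.3891
  Δ        -0.008568    0.02571
  eq          0.1002     0.4148
  solve Keq expr → x = 0.008568; check Q = 0.7121

[X]_eq = 0.1002 M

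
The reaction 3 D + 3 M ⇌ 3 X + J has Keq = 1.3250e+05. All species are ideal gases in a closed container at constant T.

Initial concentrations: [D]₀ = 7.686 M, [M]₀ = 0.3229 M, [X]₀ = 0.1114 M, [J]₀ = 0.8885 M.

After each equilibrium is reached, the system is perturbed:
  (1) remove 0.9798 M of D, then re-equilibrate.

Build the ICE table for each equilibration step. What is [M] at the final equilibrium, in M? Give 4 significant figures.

Q₀ = 8.0354e-05 vs Keq = 1.3250e+05 ⇒ Q<K, forward
Step 1:
                  D         M         X         J
  I           7.686    0.3229    0.1114    0.8885
  C         -0.3217   -0.3217    0.3217    0.1072
  E           7.364  0.001152    0.4331    0.9957
  solve Keq expr → x = 0.1072; check Q = 1.3250e+05
Then remove 0.9798 M of D.
Step 2:
                  D         M         X         J
  I           6.384  0.001152    0.4331    0.9957
  C       1.7620e-04 1.7620e-04 -1.7620e-04 -5.8735e-05
  E           6.385  0.001328     0.433    0.9957
  solve Keq expr → x = -5.8735e-05; check Q = 1.3250e+05

[M]_eq = 0.001328 M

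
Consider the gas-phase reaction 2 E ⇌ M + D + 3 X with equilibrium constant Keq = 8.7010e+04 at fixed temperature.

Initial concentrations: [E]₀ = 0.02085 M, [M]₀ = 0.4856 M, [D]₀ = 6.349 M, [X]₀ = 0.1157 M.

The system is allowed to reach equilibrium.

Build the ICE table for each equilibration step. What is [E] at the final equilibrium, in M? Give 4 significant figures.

[E]_eq = 3.3745e-04 M

Q₀ = 10.98 vs Keq = 8.7010e+04 ⇒ Q<K, forward
Step 1:
                    E           M           D           X
  I           0.02085      0.4856       6.349      0.1157
  C          -0.02051     0.01026     0.01026     0.03077
  E        3.3745e-04      0.4959       6.359      0.1465
  solve Keq expr → x = 0.01026; check Q = 8.7010e+04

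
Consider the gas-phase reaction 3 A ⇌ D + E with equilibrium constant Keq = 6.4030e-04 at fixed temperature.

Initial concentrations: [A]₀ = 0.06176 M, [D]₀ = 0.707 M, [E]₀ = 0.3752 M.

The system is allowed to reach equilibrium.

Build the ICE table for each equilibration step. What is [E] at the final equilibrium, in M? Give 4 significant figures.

[E]_eq = 0.003125 M

Q₀ = 1126 vs Keq = 6.4030e-04 ⇒ Q>K, reverse
Step 1:
                    A           D           E
  I           0.06176       0.707      0.3752
  C             1.116     -0.3721     -0.3721
  E             1.178      0.3349    0.003125
  solve Keq expr → x = -0.3721; check Q = 6.4030e-04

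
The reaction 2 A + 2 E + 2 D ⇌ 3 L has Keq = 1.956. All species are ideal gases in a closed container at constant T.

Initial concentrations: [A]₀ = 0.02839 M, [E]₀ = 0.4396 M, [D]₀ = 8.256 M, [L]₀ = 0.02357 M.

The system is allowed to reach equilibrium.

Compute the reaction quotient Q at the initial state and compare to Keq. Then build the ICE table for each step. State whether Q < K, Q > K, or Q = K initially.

Q₀ = 0.001233 vs Keq = 1.956 ⇒ Q<K, forward
Step 1:
                    A           E           D           L
  init        0.02839      0.4396       8.256     0.02357
  Δ           -0.0252     -0.0252     -0.0252      0.0378
  eq         0.003187      0.4144       8.231     0.06137
  solve Keq expr → x = 0.0126; check Q = 1.956

Q₀ = 0.001233; Q < K (proceeds forward)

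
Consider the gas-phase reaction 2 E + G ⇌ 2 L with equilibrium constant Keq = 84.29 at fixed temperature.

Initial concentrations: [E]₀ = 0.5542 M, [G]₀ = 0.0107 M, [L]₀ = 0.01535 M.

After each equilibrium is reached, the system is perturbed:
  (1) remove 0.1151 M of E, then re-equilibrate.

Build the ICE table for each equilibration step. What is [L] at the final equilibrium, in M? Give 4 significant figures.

Q₀ = 0.0717 vs Keq = 84.29 ⇒ Q<K, forward
Step 1:
                  E         G         L
  Initial    0.5542    0.0107   0.01535
  Change   -0.02129  -0.01064   0.02129
  Equil      0.5329 5.6075e-05   0.03664
  solve Keq expr → x = 0.01064; check Q = 84.29
Then remove 0.1151 M of E.
Step 2:
                  E         G         L
  Initial    0.4178 5.6075e-05   0.03664
  Change  6.9550e-05 3.4775e-05 -6.9550e-05
  Equil      0.4179 9.0850e-05   0.03657
  solve Keq expr → x = -3.4775e-05; check Q = 84.29

[L]_eq = 0.03657 M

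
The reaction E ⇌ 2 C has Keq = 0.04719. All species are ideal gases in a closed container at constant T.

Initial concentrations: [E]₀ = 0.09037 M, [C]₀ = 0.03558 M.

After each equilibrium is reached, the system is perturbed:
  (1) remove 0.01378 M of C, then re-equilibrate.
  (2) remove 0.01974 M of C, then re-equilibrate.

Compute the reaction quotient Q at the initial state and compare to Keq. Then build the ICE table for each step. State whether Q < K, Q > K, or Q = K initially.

Q₀ = 0.01401 vs Keq = 0.04719 ⇒ Q<K, forward
Step 1:
                    E           C
  I           0.09037     0.03558
  C          -0.01252     0.02503
  E           0.07785     0.06061
  solve Keq expr → x = 0.01252; check Q = 0.04719
Then remove 0.01378 M of C.
Step 2:
                    E           C
  I           0.07785     0.04683
  C         -0.005749      0.0115
  E            0.0721     0.05833
  solve Keq expr → x = 0.005749; check Q = 0.04719
Then remove 0.01974 M of C.
Step 3:
                    E           C
  I            0.0721     0.03859
  C         -0.008168     0.01634
  E           0.06394     0.05493
  solve Keq expr → x = 0.008168; check Q = 0.04719

Q₀ = 0.01401; Q < K (proceeds forward)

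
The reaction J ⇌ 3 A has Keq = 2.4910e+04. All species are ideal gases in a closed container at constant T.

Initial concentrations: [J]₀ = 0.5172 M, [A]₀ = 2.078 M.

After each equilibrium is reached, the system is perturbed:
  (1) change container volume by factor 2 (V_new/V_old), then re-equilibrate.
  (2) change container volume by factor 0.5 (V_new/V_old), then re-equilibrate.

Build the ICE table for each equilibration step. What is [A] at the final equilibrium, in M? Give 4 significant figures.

Q₀ = 17.35 vs Keq = 2.4910e+04 ⇒ Q<K, forward
Step 1:
                  J         A
  I          0.5172     2.078
  C         -0.5153     1.546
  E         0.00191     3.624
  solve Keq expr → x = 0.5153; check Q = 2.4910e+04
Then change container volume by factor 2 (V_new/V_old).
Step 2:
                  J         A
  I       9.5524e-04     1.812
  C       -7.1558e-04  0.002147
  E       2.3966e-04     1.814
  solve Keq expr → x = 7.1558e-04; check Q = 2.4910e+04
Then change container volume by factor 0.5 (V_new/V_old).
Step 3:
                  J         A
  I       4.7932e-04     3.628
  C        0.001431 -0.004293
  E         0.00191     3.624
  solve Keq expr → x = -0.001431; check Q = 2.4910e+04

[A]_eq = 3.624 M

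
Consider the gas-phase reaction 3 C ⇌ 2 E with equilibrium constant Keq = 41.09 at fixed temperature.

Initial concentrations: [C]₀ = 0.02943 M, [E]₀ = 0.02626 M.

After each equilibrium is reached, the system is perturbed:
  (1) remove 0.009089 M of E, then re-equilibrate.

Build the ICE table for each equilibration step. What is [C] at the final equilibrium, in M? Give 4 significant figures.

[C]_eq = 0.02257 M

Q₀ = 27.05 vs Keq = 41.09 ⇒ Q<K, forward
Step 1:
                  C         E
  I         0.02943   0.02626
  C       -0.002679  0.001786
  E         0.02675   0.02805
  solve Keq expr → x = 8.9307e-04; check Q = 41.09
Then remove 0.009089 M of E.
Step 2:
                  C         E
  I         0.02675   0.01896
  C       -0.004177  0.002784
  E         0.02257   0.02174
  solve Keq expr → x = 0.001392; check Q = 41.09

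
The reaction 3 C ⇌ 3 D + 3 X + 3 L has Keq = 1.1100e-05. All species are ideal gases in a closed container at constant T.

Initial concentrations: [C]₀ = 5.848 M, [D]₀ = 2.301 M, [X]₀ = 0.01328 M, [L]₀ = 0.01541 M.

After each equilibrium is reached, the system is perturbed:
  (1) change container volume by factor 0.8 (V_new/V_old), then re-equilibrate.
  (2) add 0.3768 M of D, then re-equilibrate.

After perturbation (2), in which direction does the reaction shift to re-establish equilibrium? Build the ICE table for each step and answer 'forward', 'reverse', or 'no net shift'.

Q₀ = 5.2207e-13 vs Keq = 1.1100e-05 ⇒ Q<K, forward
Step 1:
                   C          D          X          L
  Initial      5.848      2.301    0.01328    0.01541
  Change     -0.2095     0.2095     0.2095     0.2095
  Equil        5.639       2.51     0.2228     0.2249
  solve Keq expr → x = 0.06983; check Q = 1.1100e-05
Then change container volume by factor 0.8 (V_new/V_old).
Step 2:
                   C          D          X          L
  Initial      7.048      3.138     0.2785     0.2811
  Change     0.05319   -0.05319   -0.05319   -0.05319
  Equil        7.101      3.085     0.2253     0.2279
  solve Keq expr → x = -0.01773; check Q = 1.1100e-05
Then add 0.3768 M of D.
Step 3:
                   C          D          X          L
  Initial      7.101      3.462     0.2253     0.2279
  Change     0.01213   -0.01213   -0.01213   -0.01213
  Equil        7.113       3.45     0.2131     0.2158
  solve Keq expr → x = -0.004043; check Q = 1.1100e-05

Direction: reverse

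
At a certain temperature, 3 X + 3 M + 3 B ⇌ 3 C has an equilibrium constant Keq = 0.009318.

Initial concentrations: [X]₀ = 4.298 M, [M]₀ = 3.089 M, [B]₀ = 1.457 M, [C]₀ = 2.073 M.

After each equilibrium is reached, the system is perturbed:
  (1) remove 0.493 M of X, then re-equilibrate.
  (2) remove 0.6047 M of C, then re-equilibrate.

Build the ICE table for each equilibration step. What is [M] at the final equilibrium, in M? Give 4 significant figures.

Q₀ = 0.001231 vs Keq = 0.009318 ⇒ Q<K, forward
Step 1:
                  X         M         B         C
  I           4.298     3.089     1.457     2.073
  C           -0.37     -0.37     -0.37      0.37
  E           3.928     2.719     1.087     2.443
  solve Keq expr → x = 0.1233; check Q = 0.009318
Then remove 0.493 M of X.
Step 2:
                  X         M         B         C
  I           3.435     2.719     1.087     2.443
  C         0.06847   0.06847   0.06847  -0.06847
  E           3.503     2.787     1.155     2.375
  solve Keq expr → x = -0.02282; check Q = 0.009318
Then remove 0.6047 M of C.
Step 3:
                  X         M         B         C
  I           3.503     2.787     1.155      1.77
  C         -0.1383   -0.1383   -0.1383    0.1383
  E           3.365     2.649     1.017     1.908
  solve Keq expr → x = 0.0461; check Q = 0.009318

[M]_eq = 2.649 M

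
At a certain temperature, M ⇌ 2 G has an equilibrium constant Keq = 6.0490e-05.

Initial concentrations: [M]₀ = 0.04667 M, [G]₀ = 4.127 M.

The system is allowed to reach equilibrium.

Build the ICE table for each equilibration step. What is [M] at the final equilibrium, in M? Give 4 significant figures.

Q₀ = 364.9 vs Keq = 6.0490e-05 ⇒ Q>K, reverse
Step 1:
                  M         G
  I         0.04667     4.127
  C           2.058    -4.116
  E           2.105   0.01128
  solve Keq expr → x = -2.058; check Q = 6.0490e-05

[M]_eq = 2.105 M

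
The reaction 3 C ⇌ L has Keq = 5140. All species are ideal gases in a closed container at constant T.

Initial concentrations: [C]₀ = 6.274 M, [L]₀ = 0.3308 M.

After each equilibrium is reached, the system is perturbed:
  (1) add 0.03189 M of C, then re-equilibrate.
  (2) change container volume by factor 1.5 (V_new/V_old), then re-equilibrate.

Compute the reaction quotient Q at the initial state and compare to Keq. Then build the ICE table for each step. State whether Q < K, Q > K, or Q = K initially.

Q₀ = 0.001339; Q < K (proceeds forward)

Q₀ = 0.001339 vs Keq = 5140 ⇒ Q<K, forward
Step 1:
                    C           L
  I             6.274      0.3308
  C            -6.196       2.065
  E           0.07754       2.396
  solve Keq expr → x = 2.065; check Q = 5140
Then add 0.03189 M of C.
Step 2:
                    C           L
  I            0.1094       2.396
  C          -0.03178     0.01059
  E           0.07765       2.407
  solve Keq expr → x = 0.01059; check Q = 5140
Then change container volume by factor 1.5 (V_new/V_old).
Step 3:
                    C           L
  I           0.05177       1.605
  C           0.01599   -0.005331
  E           0.06776       1.599
  solve Keq expr → x = -0.005331; check Q = 5140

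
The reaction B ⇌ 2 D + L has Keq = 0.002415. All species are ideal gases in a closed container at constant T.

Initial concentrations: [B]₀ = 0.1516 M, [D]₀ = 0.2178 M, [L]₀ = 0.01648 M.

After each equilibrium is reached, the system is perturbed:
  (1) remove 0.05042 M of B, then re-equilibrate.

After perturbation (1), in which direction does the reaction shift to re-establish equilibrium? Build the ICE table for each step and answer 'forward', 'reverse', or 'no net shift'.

Q₀ = 0.005157 vs Keq = 0.002415 ⇒ Q>K, reverse
Step 1:
                   B          D          L
  I           0.1516     0.2178    0.01648
  C         0.007208   -0.01442  -0.007208
  E           0.1588     0.2034   0.009272
  solve Keq expr → x = -0.007208; check Q = 0.002415
Then remove 0.05042 M of B.
Step 2:
                   B          D          L
  I           0.1084     0.2034   0.009272
  C         0.002473  -0.004945  -0.002473
  E           0.1109     0.1984   0.006799
  solve Keq expr → x = -0.002473; check Q = 0.002415

Direction: reverse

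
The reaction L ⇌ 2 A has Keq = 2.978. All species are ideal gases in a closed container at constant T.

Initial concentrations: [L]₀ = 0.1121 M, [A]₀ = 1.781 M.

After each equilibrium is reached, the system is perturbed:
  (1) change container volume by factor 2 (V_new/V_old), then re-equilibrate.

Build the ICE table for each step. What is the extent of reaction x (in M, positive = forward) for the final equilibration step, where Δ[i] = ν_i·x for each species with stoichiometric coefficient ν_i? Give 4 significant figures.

x = 0.05889 M

Q₀ = 28.3 vs Keq = 2.978 ⇒ Q>K, reverse
Step 1:
                    L           A
  init         0.1121       1.781
  Δ             0.322      -0.644
  eq           0.4341       1.137
  solve Keq expr → x = -0.322; check Q = 2.978
Then change container volume by factor 2 (V_new/V_old).
Step 2:
                    L           A
  init         0.2171      0.5685
  Δ          -0.05889      0.1178
  eq           0.1582      0.6863
  solve Keq expr → x = 0.05889; check Q = 2.978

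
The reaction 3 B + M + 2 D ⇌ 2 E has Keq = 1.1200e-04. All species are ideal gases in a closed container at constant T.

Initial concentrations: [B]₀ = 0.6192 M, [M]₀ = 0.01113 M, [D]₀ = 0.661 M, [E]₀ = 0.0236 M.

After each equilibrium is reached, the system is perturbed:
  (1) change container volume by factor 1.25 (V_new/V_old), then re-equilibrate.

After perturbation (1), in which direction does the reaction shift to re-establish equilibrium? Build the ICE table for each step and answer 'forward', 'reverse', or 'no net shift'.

Direction: reverse

Q₀ = 0.4824 vs Keq = 1.1200e-04 ⇒ Q>K, reverse
Step 1:
                  B         M         D         E
  Initial    0.6192   0.01113     0.661    0.0236
  Change    0.03454   0.01151   0.02302  -0.02302
  Equil      0.6537   0.02264     0.684 5.7576e-04
  solve Keq expr → x = -0.01151; check Q = 1.1200e-04
Then change container volume by factor 1.25 (V_new/V_old).
Step 2:
                  B         M         D         E
  Initial     0.523   0.01811    0.5472 4.6061e-04
  Change  2.4728e-04 8.2425e-05 1.6485e-04 -1.6485e-04
  Equil      0.5232    0.0182    0.5474 2.9576e-04
  solve Keq expr → x = -8.2425e-05; check Q = 1.1200e-04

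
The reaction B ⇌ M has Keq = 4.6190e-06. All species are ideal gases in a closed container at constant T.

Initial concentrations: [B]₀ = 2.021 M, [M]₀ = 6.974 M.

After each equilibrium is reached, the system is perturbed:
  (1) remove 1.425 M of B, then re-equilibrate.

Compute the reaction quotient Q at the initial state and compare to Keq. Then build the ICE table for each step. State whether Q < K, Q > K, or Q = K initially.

Q₀ = 3.451; Q > K (proceeds reverse)

Q₀ = 3.451 vs Keq = 4.6190e-06 ⇒ Q>K, reverse
Step 1:
                  B         M
  Initial     2.021     6.974
  Change      6.974    -6.974
  Equil       8.995 4.1548e-05
  solve Keq expr → x = -6.974; check Q = 4.6190e-06
Then remove 1.425 M of B.
Step 2:
                  B         M
  Initial      7.57 4.1548e-05
  Change  6.5820e-06 -6.5820e-06
  Equil        7.57 3.4966e-05
  solve Keq expr → x = -6.5820e-06; check Q = 4.6190e-06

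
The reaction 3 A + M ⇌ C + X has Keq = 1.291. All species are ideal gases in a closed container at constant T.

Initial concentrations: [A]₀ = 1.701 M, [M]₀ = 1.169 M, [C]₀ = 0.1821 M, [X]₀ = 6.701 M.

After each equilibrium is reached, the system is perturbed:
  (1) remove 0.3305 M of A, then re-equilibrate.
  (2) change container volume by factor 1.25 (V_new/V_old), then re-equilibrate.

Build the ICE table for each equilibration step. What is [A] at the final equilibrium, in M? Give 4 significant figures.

[A]_eq = 0.9632 M

Q₀ = 0.2121 vs Keq = 1.291 ⇒ Q<K, forward
Step 1:
                  A         M         C         X
  Initial     1.701     1.169    0.1821     6.701
  Change    -0.4827   -0.1609    0.1609    0.1609
  Equil       1.218     1.008     0.343     6.862
  solve Keq expr → x = 0.1609; check Q = 1.291
Then remove 0.3305 M of A.
Step 2:
                  A         M         C         X
  Initial    0.8878     1.008     0.343     6.862
  Change     0.2116   0.07052  -0.07052  -0.07052
  Equil       1.099     1.079    0.2725     6.791
  solve Keq expr → x = -0.07052; check Q = 1.291
Then change container volume by factor 1.25 (V_new/V_old).
Step 3:
                  A         M         C         X
  Initial    0.8795    0.8629     0.218     5.433
  Change    0.08363   0.02788  -0.02788  -0.02788
  Equil      0.9632    0.8908    0.1901     5.405
  solve Keq expr → x = -0.02788; check Q = 1.291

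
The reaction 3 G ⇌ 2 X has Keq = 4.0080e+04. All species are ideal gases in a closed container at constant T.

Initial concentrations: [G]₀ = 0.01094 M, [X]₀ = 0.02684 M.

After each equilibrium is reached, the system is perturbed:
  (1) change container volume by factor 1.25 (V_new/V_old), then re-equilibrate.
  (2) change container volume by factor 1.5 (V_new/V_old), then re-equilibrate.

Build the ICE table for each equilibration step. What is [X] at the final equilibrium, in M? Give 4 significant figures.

Q₀ = 550.2 vs Keq = 4.0080e+04 ⇒ Q<K, forward
Step 1:
                    G           X
  I           0.01094     0.02684
  C         -0.007985    0.005323
  E          0.002955     0.03216
  solve Keq expr → x = 0.002662; check Q = 4.0080e+04
Then change container volume by factor 1.25 (V_new/V_old).
Step 2:
                    G           X
  I          0.002364     0.02573
  C        1.7486e-04 -1.1657e-04
  E          0.002539     0.02561
  solve Keq expr → x = -5.8287e-05; check Q = 4.0080e+04
Then change container volume by factor 1.5 (V_new/V_old).
Step 3:
                    G           X
  I          0.001693     0.01708
  C        2.3318e-04 -1.5545e-04
  E          0.001926     0.01692
  solve Keq expr → x = -7.7727e-05; check Q = 4.0080e+04

[X]_eq = 0.01692 M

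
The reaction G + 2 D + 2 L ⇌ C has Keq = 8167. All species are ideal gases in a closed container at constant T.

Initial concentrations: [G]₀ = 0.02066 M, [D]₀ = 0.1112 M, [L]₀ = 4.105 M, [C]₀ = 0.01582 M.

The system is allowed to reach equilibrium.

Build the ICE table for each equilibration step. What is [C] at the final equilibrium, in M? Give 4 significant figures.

Q₀ = 3.675 vs Keq = 8167 ⇒ Q<K, forward
Step 1:
                   G          D          L          C
  Initial    0.02066     0.1112      4.105    0.01582
  Change     -0.0206   -0.04121   -0.04121     0.0206
  Equil   5.5131e-05    0.06999      4.064    0.03642
  solve Keq expr → x = 0.0206; check Q = 8167

[C]_eq = 0.03642 M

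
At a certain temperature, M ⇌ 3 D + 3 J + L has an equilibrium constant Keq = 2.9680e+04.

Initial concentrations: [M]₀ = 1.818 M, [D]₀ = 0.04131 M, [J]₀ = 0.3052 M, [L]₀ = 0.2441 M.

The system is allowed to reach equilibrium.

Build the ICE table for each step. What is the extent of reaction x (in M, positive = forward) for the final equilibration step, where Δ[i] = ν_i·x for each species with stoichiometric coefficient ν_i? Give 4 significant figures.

x = 1.411 M

Q₀ = 2.6909e-07 vs Keq = 2.9680e+04 ⇒ Q<K, forward
Step 1:
                   M          D          J          L
  I            1.818    0.04131     0.3052     0.2441
  C           -1.411      4.233      4.233      1.411
  E            0.407      4.274      4.538      1.655
  solve Keq expr → x = 1.411; check Q = 2.9680e+04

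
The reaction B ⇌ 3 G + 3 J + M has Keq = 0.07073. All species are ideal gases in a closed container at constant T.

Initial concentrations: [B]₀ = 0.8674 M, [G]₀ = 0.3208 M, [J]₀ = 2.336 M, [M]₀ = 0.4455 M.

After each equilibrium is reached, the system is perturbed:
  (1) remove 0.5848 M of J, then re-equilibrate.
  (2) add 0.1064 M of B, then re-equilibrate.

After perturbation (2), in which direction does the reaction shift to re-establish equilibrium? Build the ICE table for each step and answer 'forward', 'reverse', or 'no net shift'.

Direction: forward

Q₀ = 0.2161 vs Keq = 0.07073 ⇒ Q>K, reverse
Step 1:
                   B          G          J          M
  init        0.8674     0.3208      2.336     0.4455
  Δ          0.02799   -0.08398   -0.08398   -0.02799
  eq          0.8954     0.2368      2.252     0.4175
  solve Keq expr → x = -0.02799; check Q = 0.07073
Then remove 0.5848 M of J.
Step 2:
                   B          G          J          M
  init        0.8954     0.2368      1.667     0.4175
  Δ         -0.02127     0.0638     0.0638    0.02127
  eq          0.8741     0.3006      1.731     0.4388
  solve Keq expr → x = 0.02127; check Q = 0.07073
Then add 0.1064 M of B.
Step 3:
                   B          G          J          M
  init        0.9805     0.3006      1.731     0.4388
  Δ        -0.003025   0.009074   0.009074   0.003025
  eq          0.9775     0.3097       1.74     0.4418
  solve Keq expr → x = 0.003025; check Q = 0.07073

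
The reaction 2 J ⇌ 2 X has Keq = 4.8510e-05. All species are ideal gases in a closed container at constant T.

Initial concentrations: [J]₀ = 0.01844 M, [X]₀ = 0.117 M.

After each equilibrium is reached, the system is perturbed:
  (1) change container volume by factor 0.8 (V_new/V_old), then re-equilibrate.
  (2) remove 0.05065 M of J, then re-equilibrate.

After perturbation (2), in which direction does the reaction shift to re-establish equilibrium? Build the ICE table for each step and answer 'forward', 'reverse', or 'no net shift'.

Direction: reverse

Q₀ = 40.26 vs Keq = 4.8510e-05 ⇒ Q>K, reverse
Step 1:
                   J          X
  I          0.01844      0.117
  C           0.1161    -0.1161
  E           0.1345 9.3680e-04
  solve Keq expr → x = -0.05803; check Q = 4.8510e-05
Then change container volume by factor 0.8 (V_new/V_old).
Step 2:
                   J          X
  I           0.1681   0.001171
  C                0          0
  E           0.1681   0.001171
  solve Keq expr → x = 0; check Q = 4.8510e-05
Then remove 0.05065 M of J.
Step 3:
                   J          X
  I           0.1175   0.001171
  C       3.5033e-04 -3.5033e-04
  E           0.1178 8.2067e-04
  solve Keq expr → x = -1.7517e-04; check Q = 4.8510e-05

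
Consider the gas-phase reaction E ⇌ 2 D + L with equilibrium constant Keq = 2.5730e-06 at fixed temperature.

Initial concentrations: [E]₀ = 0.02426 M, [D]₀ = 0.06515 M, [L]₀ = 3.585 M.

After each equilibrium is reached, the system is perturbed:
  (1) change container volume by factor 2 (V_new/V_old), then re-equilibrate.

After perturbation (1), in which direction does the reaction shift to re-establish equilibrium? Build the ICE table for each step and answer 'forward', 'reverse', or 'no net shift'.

Q₀ = 0.6272 vs Keq = 2.5730e-06 ⇒ Q>K, reverse
Step 1:
                    E           D           L
  init        0.02426     0.06515       3.585
  Δ           0.03247    -0.06495    -0.03247
  eq          0.05673  2.0271e-04       3.553
  solve Keq expr → x = -0.03247; check Q = 2.5730e-06
Then change container volume by factor 2 (V_new/V_old).
Step 2:
                    E           D           L
  init        0.02837  1.0135e-04       1.776
  Δ       -5.0585e-05  1.0117e-04  5.0585e-05
  eq          0.02832  2.0252e-04       1.776
  solve Keq expr → x = 5.0585e-05; check Q = 2.5730e-06

Direction: forward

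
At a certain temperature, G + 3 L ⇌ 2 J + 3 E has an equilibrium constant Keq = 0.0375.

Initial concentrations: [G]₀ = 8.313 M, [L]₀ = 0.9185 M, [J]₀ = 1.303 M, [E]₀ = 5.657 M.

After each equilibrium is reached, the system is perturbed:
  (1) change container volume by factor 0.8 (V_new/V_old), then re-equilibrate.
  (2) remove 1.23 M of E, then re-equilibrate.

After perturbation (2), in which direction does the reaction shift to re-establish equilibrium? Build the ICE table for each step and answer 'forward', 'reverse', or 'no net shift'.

Q₀ = 47.71 vs Keq = 0.0375 ⇒ Q>K, reverse
Step 1:
                    G           L           J           E
  I             8.313      0.9185       1.303       5.657
  C            0.5172       1.552      -1.034      -1.552
  E              8.83        2.47      0.2686       4.105
  solve Keq expr → x = -0.5172; check Q = 0.0375
Then change container volume by factor 0.8 (V_new/V_old).
Step 2:
                    G           L           J           E
  I             11.04       3.088      0.3357       5.132
  C           0.01301     0.03903    -0.02602    -0.03903
  E             11.05       3.127      0.3097       5.093
  solve Keq expr → x = -0.01301; check Q = 0.0375
Then remove 1.23 M of E.
Step 3:
                    G           L           J           E
  I             11.05       3.127      0.3097       3.863
  C          -0.05022     -0.1507      0.1004      0.1507
  E                11       2.976      0.4101       4.013
  solve Keq expr → x = 0.05022; check Q = 0.0375

Direction: forward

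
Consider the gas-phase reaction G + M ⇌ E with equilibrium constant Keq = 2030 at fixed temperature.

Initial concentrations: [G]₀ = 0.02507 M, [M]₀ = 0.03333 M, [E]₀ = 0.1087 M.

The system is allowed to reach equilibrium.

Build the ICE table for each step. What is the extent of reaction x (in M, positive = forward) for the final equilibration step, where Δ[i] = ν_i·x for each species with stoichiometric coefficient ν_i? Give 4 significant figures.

Q₀ = 130.1 vs Keq = 2030 ⇒ Q<K, forward
Step 1:
                   G          M          E
  init       0.02507    0.03333     0.1087
  Δ         -0.02022   -0.02022    0.02022
  eq        0.004846    0.01311     0.1289
  solve Keq expr → x = 0.02022; check Q = 2030

x = 0.02022 M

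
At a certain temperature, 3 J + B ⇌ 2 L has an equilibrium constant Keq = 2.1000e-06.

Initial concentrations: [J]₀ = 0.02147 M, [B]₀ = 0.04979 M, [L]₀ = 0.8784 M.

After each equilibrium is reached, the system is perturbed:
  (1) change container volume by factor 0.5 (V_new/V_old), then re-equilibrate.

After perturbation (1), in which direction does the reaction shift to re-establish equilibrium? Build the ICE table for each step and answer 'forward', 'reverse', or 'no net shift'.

Direction: forward

Q₀ = 1.5658e+06 vs Keq = 2.1000e-06 ⇒ Q>K, reverse
Step 1:
                    J           B           L
  I           0.02147     0.04979      0.8784
  C             1.315      0.4384     -0.8768
  E             1.337      0.4882    0.001565
  solve Keq expr → x = -0.4384; check Q = 2.1000e-06
Then change container volume by factor 0.5 (V_new/V_old).
Step 2:
                    J           B           L
  I             2.673      0.9764     0.00313
  C         -0.004663   -0.001554    0.003108
  E             2.669      0.9749    0.006238
  solve Keq expr → x = 0.001554; check Q = 2.1000e-06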